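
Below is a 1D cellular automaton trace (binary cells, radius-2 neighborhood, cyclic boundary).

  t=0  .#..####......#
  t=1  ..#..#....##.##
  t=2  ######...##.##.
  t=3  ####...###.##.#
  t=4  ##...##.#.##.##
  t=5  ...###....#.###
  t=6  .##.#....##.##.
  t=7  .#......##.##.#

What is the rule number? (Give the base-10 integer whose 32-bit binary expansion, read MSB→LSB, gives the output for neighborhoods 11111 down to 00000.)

2328281725

  #####|#  b31=1 t=2,i=2
  ####.|.  b30=0 t=0,i=6
  ###.#|.  b29=0 t=3,i=9
  ###..|.  b28=0 t=0,i=7
  ##.##|#  b27=1 t=1,i=12
  ##.#.|.  b26=0 t=4,i=7
  ##..#|#  b25=1 t=1,i=0
  ##...|.  b24=0 t=0,i=8
  #.###|#  b23=1 t=2,i=0
  #.##.|#  b22=1 t=1,i=13
  #.#.#|.  b21=0 t=4,i=8
  #.#..|.  b20=0 t=0,i=1
  #..##|.  b19=0 t=0,i=3
  #..#.|#  b18=1 t=1,i=1
  #...#|#  b17=1 t=2,i=7
  #....|.  b16=0 t=0,i=9
  .####|#  b15=1 t=0,i=5
  .###.|#  b14=1 t=3,i=8
  .##.#|.  b13=0 t=1,i=11
  .##..|.  b12=0 t=1,i=14
  .#.##|.  b11=0 t=4,i=9
  .#.#.|.  b10=0 t=0,i=0
  .#..#|#  b9=1 t=0,i=2
  .#...|.  b8=0 t=1,i=6
  ..###|.  b7=0 t=0,i=4
  ..##.|#  b6=1 t=1,i=10
  ..#.#|#  b5=1 t=0,i=14
  ..#..|#  b4=1 t=1,i=2
  ...##|#  b3=1 t=1,i=9
  ...#.|#  b2=1 t=0,i=13
  ....#|.  b1=0 t=0,i=12
  .....|#  b0=1 t=0,i=10
  bits 10001010110001101100001001111101 = 2328281725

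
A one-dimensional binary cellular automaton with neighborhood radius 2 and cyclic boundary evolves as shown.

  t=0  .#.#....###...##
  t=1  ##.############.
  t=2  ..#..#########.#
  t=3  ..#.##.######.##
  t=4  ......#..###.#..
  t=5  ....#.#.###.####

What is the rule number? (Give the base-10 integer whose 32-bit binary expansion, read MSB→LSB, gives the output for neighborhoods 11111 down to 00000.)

  nb #####: next=#  (t=1,i=5, bit31=1)
  nb ####.: next=#  (t=1,i=13, bit30=1)
  nb ###.#: next=.  (t=1,i=14, bit29=0)
  nb ###..: next=#  (t=0,i=10, bit28=1)
  nb ##.##: next=#  (t=1,i=2, bit27=1)
  nb ##.#.: next=#  (t=0,i=0, bit26=1)
  nb ##..#: next=.  (t=3,i=0, bit25=0)
  nb ##...: next=#  (t=0,i=11, bit24=1)
  nb #.###: next=.  (t=1,i=3, bit23=0)
  nb #.##.: next=.  (t=1,i=0, bit22=0)
  nb #.#.#: next=#  (t=0,i=1, bit21=1)
  nb #.#..: next=#  (t=0,i=3, bit20=1)
  nb #..##: next=#  (t=2,i=4, bit19=1)
  nb #..#.: next=.  (t=2,i=1, bit18=0)
  nb #...#: next=#  (t=0,i=12, bit17=1)
  nb #....: next=#  (t=0,i=5, bit16=1)
  nb .####: next=.  (t=1,i=4, bit15=0)
  nb .###.: next=#  (t=0,i=9, bit14=1)
  nb .##.#: next=.  (t=0,i=15, bit13=0)
  nb .##..: next=.  (t=3,i=15, bit12=0)
  nb .#.##: next=.  (t=3,i=3, bit11=0)
  nb .#.#.: next=.  (t=0,i=2, bit10=0)
  nb .#..#: next=.  (t=2,i=0, bit9=0)
  nb .#...: next=#  (t=0,i=4, bit8=1)
  nb ..###: next=#  (t=0,i=8, bit7=1)
  nb ..##.: next=#  (t=0,i=14, bit6=1)
  nb ..#.#: next=.  (t=3,i=2, bit5=0)
  nb ..#..: next=#  (t=2,i=2, bit4=1)
  nb ...##: next=#  (t=0,i=7, bit3=1)
  nb ...#.: next=.  (t=4,i=5, bit2=0)
  nb ....#: next=#  (t=0,i=6, bit1=1)
  nb .....: next=.  (t=4,i=0, bit0=0)
  bits 11011101001110110100000111011010 = 3711648218

3711648218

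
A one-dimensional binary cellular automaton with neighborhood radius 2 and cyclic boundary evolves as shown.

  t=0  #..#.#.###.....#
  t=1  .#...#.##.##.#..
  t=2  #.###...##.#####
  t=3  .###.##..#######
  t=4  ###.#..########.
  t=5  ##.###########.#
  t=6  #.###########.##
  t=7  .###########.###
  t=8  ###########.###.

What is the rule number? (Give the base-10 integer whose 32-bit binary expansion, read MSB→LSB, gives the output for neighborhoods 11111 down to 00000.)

  ##### -> #   bit 31 = 1  t=2,i=13
  ####. -> #   bit 30 = 1  t=2,i=15
  ###.# -> .   bit 29 = 0  t=2,i=0
  ###.. -> .   bit 28 = 0  t=0,i=9
  ##.## -> #   bit 27 = 1  t=1,i=9
  ##.#. -> #   bit 26 = 1  t=1,i=12
  ##..# -> #   bit 25 = 1  t=0,i=1
  ##... -> #   bit 24 = 1  t=0,i=10
  #.### -> #   bit 23 = 1  t=0,i=7
  #.##. -> .   bit 22 = 0  t=1,i=7
  #.#.# -> #   bit 21 = 1  t=0,i=5
  #.#.. -> #   bit 20 = 1  t=1,i=13
  #..## -> #   bit 19 = 1  t=3,i=8
  #..#. -> .   bit 18 = 0  t=0,i=2
  #...# -> #   bit 17 = 1  t=1,i=3
  #.... -> #   bit 16 = 1  t=0,i=11
  .#### -> #   bit 15 = 1  t=2,i=12
  .###. -> #   bit 14 = 1  t=0,i=8
  .##.# -> #   bit 13 = 1  t=1,i=8
  .##.. -> .   bit 12 = 0  t=0,i=0
  .#.## -> .   bit 11 = 0  t=0,i=6
  .#.#. -> .   bit 10 = 0  t=0,i=4
  .#..# -> #   bit 9 = 1  t=4,i=5
  .#... -> #   bit 8 = 1  t=1,i=2
  ..### -> #   bit 7 = 1  t=3,i=9
  ..##. -> .   bit 6 = 0  t=0,i=15
  ..#.# -> .   bit 5 = 0  t=0,i=3
  ..#.. -> .   bit 4 = 0  t=1,i=1
  ...## -> .   bit 3 = 0  t=0,i=14
  ...#. -> #   bit 2 = 1  t=1,i=0
  ....# -> #   bit 1 = 1  t=0,i=13
  ..... -> .   bit 0 = 0  t=0,i=12
  bits 11001111101110111110001110000110 = 3485197190

3485197190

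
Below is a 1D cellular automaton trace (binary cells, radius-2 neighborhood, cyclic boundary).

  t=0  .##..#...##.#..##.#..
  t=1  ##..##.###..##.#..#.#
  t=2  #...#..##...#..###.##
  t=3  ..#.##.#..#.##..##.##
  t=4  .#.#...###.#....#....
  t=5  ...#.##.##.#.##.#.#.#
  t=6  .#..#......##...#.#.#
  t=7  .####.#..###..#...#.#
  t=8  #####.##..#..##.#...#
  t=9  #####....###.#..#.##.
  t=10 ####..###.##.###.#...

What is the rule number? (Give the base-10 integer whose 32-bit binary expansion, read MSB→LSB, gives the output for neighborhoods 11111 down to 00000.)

  [31] ##### => #  t=8,i=1
  [30] ####. => #  t=7,i=3
  [29] ###.# => #  t=2,i=17
  [28] ###.. => .  t=1,i=1
  [27] ##.## => .  t=1,i=6
  [26] ##.#. => .  t=0,i=11
  [25] ##..# => .  t=0,i=3
  [24] ##... => .  t=2,i=1
  [23] #.### => #  t=1,i=7
  [22] #.##. => .  t=3,i=4
  [21] #.#.# => #  t=5,i=11
  [20] #.#.. => #  t=0,i=12
  [19] #..## => .  t=0,i=14
  [18] #..#. => #  t=0,i=4
  [17] #...# => #  t=0,i=7
  [16] #.... => #  t=4,i=13
  [15] .#### => #  t=7,i=2
  [14] .###. => #  t=1,i=0
  [13] .##.# => .  t=0,i=10
  [12] .##.. => .  t=0,i=2
  [11] .#.## => #  t=1,i=19
  [10] .#.#. => .  t=4,i=2
  [9] .#..# => #  t=0,i=13
  [8] .#... => .  t=0,i=6
  [7] ..### => .  t=2,i=15
  [6] ..##. => #  t=0,i=1
  [5] ..#.# => .  t=1,i=18
  [4] ..#.. => #  t=0,i=5
  [3] ...## => #  t=0,i=0
  [2] ...#. => .  t=2,i=3
  [1] ....# => #  t=4,i=14
  [0] ..... => .  t=4,i=19
  bits 11100000101101111100101001011010 = 3770141274

3770141274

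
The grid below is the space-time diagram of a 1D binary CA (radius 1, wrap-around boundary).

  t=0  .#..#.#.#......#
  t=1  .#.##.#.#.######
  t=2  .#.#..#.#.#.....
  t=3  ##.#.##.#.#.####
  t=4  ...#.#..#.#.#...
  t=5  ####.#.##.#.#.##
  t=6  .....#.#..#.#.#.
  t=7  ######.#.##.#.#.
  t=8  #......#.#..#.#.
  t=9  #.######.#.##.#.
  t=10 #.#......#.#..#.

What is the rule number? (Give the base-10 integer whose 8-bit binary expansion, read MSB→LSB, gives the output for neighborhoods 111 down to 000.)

  ###|.  b7=0 t=1,i=11
  ##.|.  b6=0 t=1,i=4
  #.#|.  b5=0 t=0,i=0
  #..|.  b4=0 t=0,i=2
  .##|#  b3=1 t=1,i=3
  .#.|#  b2=1 t=0,i=1
  ..#|#  b1=1 t=0,i=3
  ...|#  b0=1 t=0,i=10
  bits 00001111 = 15

15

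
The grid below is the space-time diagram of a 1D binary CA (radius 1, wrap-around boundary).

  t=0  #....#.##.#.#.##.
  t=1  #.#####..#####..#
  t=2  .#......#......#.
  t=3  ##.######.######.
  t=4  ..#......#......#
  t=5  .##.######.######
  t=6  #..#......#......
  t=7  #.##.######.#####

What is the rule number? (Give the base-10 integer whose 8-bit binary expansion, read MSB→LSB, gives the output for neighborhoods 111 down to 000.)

  [7] ### => .  t=1,i=3
  [6] ##. => .  t=0,i=8
  [5] #.# => #  t=0,i=6
  [4] #.. => .  t=0,i=1
  [3] .## => .  t=0,i=7
  [2] .#. => #  t=0,i=0
  [1] ..# => #  t=0,i=4
  [0] ... => #  t=0,i=2
  bits 00100111 = 39

39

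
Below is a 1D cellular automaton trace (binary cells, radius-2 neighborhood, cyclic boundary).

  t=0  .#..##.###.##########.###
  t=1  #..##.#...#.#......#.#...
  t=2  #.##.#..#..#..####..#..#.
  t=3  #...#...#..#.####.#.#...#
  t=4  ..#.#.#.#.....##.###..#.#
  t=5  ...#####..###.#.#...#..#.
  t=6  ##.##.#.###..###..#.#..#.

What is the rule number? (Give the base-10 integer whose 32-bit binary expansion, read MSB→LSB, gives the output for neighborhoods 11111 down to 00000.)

  #####|.  b31=0 t=0,i=13
  ####.|#  b30=1 t=0,i=19
  ###.#|.  b29=0 t=0,i=9
  ###..|.  b28=0 t=2,i=17
  ##.##|#  b27=1 t=0,i=6
  ##.#.|#  b26=1 t=0,i=0
  ##..#|#  b25=1 t=2,i=18
  ##...|.  b24=0 t=3,i=1
  #.###|.  b23=0 t=0,i=7
  #.##.|.  b22=0 t=2,i=2
  #.#.#|#  b21=1 t=2,i=0
  #.#..|.  b20=0 t=0,i=1
  #..##|#  b19=1 t=0,i=3
  #..#.|.  b18=0 t=2,i=7
  #...#|#  b17=1 t=1,i=8
  #....|#  b16=1 t=1,i=14
  .####|#  b15=1 t=0,i=12
  .###.|.  b14=0 t=0,i=8
  .##.#|.  b13=0 t=0,i=5
  .##..|.  b12=0 t=3,i=0
  .#.##|.  b11=0 t=2,i=1
  .#.#.|#  b10=1 t=1,i=11
  .#..#|.  b9=0 t=0,i=2
  .#...|.  b8=0 t=1,i=7
  ..###|#  b7=1 t=2,i=14
  ..##.|#  b6=1 t=0,i=4
  ..#.#|.  b5=0 t=1,i=10
  ..#..|#  b4=1 t=1,i=0
  ...##|.  b3=0 t=3,i=23
  ...#.|.  b2=0 t=1,i=9
  ....#|#  b1=1 t=1,i=17
  .....|#  b0=1 t=1,i=15
  bits 01001110001010111000010011010011 = 1311474899

1311474899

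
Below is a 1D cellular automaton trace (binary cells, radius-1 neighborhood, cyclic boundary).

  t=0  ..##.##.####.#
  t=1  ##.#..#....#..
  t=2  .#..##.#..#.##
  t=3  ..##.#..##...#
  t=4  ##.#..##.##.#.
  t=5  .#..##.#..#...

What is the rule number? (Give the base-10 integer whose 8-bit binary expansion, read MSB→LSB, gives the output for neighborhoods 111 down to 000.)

82

  [7] ### => .  t=0,i=9
  [6] ##. => #  t=0,i=3
  [5] #.# => .  t=0,i=4
  [4] #.. => #  t=0,i=0
  [3] .## => .  t=0,i=2
  [2] .#. => .  t=0,i=13
  [1] ..# => #  t=0,i=1
  [0] ... => .  t=1,i=8
  bits 01010010 = 82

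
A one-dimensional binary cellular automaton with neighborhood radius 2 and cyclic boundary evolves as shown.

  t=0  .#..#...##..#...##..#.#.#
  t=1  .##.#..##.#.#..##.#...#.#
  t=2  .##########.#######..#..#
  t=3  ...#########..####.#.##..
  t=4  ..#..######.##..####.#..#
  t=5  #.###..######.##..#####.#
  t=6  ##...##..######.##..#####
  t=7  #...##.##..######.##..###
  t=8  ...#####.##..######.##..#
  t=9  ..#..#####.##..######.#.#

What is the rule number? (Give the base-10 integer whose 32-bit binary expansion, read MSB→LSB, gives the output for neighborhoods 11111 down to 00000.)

4000916060

  #####|#  b31=1 t=2,i=3
  ####.|#  b30=1 t=2,i=9
  ###.#|#  b29=1 t=2,i=10
  ###..|.  b28=0 t=2,i=18
  ##.##|#  b27=1 t=2,i=11
  ##.#.|#  b26=1 t=1,i=3
  ##..#|#  b25=1 t=0,i=10
  ##...|.  b24=0 t=3,i=23
  #.###|.  b23=0 t=2,i=1
  #.##.|#  b22=1 t=1,i=1
  #.#.#|#  b21=1 t=0,i=22
  #.#..|#  b20=1 t=0,i=1
  #..##|#  b19=1 t=1,i=6
  #..#.|.  b18=0 t=0,i=3
  #...#|.  b17=0 t=0,i=6
  #....|#  b16=1 t=3,i=24
  .####|.  b15=0 t=2,i=2
  .###.|.  b14=0 t=5,i=3
  .##.#|#  b13=1 t=1,i=2
  .##..|.  b12=0 t=0,i=9
  .#.##|.  b11=0 t=1,i=0
  .#.#.|.  b10=0 t=0,i=0
  .#..#|#  b9=1 t=0,i=2
  .#...|.  b8=0 t=0,i=5
  ..###|.  b7=0 t=3,i=3
  ..##.|#  b6=1 t=0,i=8
  ..#.#|.  b5=0 t=0,i=20
  ..#..|#  b4=1 t=0,i=4
  ...##|#  b3=1 t=0,i=7
  ...#.|#  b2=1 t=1,i=21
  ....#|.  b1=0 t=3,i=1
  .....|.  b0=0 t=3,i=0
  bits 11101110011110010010001001011100 = 4000916060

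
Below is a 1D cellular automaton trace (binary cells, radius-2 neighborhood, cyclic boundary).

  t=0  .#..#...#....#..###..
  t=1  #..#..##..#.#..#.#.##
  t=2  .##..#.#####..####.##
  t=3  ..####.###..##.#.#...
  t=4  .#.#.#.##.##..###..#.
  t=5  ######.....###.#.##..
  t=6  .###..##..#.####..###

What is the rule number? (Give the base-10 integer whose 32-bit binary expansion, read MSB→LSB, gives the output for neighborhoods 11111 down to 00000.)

  nb #####: next=#  (t=2,i=9, bit31=1)
  nb ####.: next=.  (t=2,i=10, bit30=0)
  nb ###.#: next=#  (t=2,i=17, bit29=1)
  nb ###..: next=.  (t=0,i=18, bit28=0)
  nb ##.##: next=.  (t=2,i=0, bit27=0)
  nb ##.#.: next=#  (t=3,i=14, bit26=1)
  nb ##..#: next=#  (t=1,i=1, bit25=1)
  nb ##...: next=#  (t=0,i=19, bit24=1)
  nb #.###: next=#  (t=1,i=19, bit23=1)
  nb #.##.: next=.  (t=2,i=1, bit22=0)
  nb #.#.#: next=#  (t=1,i=17, bit21=1)
  nb #.#..: next=.  (t=1,i=12, bit20=0)
  nb #..##: next=#  (t=0,i=15, bit19=1)
  nb #..#.: next=#  (t=0,i=3, bit18=1)
  nb #...#: next=#  (t=0,i=6, bit17=1)
  nb #....: next=#  (t=0,i=10, bit16=1)
  nb .####: next=#  (t=2,i=8, bit15=1)
  nb .###.: next=#  (t=0,i=17, bit14=1)
  nb .##.#: next=.  (t=2,i=20, bit13=0)
  nb .##..: next=#  (t=1,i=7, bit12=1)
  nb .#.##: next=.  (t=1,i=18, bit11=0)
  nb .#.#.: next=#  (t=1,i=11, bit10=1)
  nb .#..#: next=.  (t=0,i=2, bit9=0)
  nb .#...: next=.  (t=0,i=5, bit8=0)
  nb ..###: next=.  (t=0,i=16, bit7=0)
  nb ..##.: next=.  (t=1,i=6, bit6=0)
  nb ..#.#: next=#  (t=1,i=10, bit5=1)
  nb ..#..: next=.  (t=0,i=1, bit4=0)
  nb ...##: next=#  (t=3,i=1, bit3=1)
  nb ...#.: next=#  (t=0,i=0, bit2=1)
  nb ....#: next=.  (t=0,i=11, bit1=0)
  nb .....: next=.  (t=3,i=20, bit0=0)
  bits 10100111101011111101010000101100 = 2813318188

2813318188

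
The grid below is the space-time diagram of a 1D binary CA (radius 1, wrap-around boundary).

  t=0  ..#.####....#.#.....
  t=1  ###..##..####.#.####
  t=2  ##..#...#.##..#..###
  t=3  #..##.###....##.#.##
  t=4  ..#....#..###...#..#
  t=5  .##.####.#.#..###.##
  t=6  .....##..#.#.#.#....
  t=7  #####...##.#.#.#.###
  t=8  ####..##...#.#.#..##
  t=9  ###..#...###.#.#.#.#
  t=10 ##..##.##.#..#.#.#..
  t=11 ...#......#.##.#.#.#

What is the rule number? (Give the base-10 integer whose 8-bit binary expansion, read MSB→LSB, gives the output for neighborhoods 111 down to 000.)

135

  ###|#  b7=1 t=0,i=5
  ##.|.  b6=0 t=0,i=7
  #.#|.  b5=0 t=0,i=3
  #..|.  b4=0 t=0,i=8
  .##|.  b3=0 t=0,i=4
  .#.|#  b2=1 t=0,i=2
  ..#|#  b1=1 t=0,i=1
  ...|#  b0=1 t=0,i=0
  bits 10000111 = 135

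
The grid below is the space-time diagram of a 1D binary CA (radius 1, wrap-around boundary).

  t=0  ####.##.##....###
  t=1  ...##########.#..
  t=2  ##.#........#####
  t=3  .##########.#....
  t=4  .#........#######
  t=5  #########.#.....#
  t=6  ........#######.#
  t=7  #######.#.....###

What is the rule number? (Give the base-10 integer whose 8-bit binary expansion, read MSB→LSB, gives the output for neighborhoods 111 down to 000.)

  [7] ### => .  t=0,i=0
  [6] ##. => #  t=0,i=3
  [5] #.# => #  t=0,i=4
  [4] #.. => #  t=0,i=10
  [3] .## => #  t=0,i=5
  [2] .#. => #  t=1,i=14
  [1] ..# => .  t=0,i=13
  [0] ... => #  t=0,i=11
  bits 01111101 = 125

125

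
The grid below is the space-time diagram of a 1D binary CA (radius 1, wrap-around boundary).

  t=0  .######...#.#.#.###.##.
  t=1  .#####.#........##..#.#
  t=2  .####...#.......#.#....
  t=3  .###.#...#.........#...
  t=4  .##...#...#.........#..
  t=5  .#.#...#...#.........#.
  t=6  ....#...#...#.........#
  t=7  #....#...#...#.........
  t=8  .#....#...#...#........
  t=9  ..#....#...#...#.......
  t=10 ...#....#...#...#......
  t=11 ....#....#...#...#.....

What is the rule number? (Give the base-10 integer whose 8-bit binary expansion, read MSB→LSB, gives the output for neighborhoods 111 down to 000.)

  [7] ### => #  t=0,i=2
  [6] ##. => .  t=0,i=6
  [5] #.# => .  t=0,i=11
  [4] #.. => #  t=0,i=7
  [3] .## => #  t=0,i=1
  [2] .#. => .  t=0,i=10
  [1] ..# => .  t=0,i=0
  [0] ... => .  t=0,i=8
  bits 10011000 = 152

152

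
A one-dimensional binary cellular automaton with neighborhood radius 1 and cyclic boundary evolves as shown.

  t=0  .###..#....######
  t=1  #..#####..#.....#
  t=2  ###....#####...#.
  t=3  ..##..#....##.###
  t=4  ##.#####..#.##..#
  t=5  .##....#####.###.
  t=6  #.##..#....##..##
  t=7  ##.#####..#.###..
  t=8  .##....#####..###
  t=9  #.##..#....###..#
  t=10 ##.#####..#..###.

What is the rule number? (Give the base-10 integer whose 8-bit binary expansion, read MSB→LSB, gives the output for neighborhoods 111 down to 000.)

118

  [7] ### => .  t=0,i=2
  [6] ##. => #  t=0,i=3
  [5] #.# => #  t=0,i=0
  [4] #.. => #  t=0,i=4
  [3] .## => .  t=0,i=1
  [2] .#. => #  t=0,i=6
  [1] ..# => #  t=0,i=5
  [0] ... => .  t=0,i=8
  bits 01110110 = 118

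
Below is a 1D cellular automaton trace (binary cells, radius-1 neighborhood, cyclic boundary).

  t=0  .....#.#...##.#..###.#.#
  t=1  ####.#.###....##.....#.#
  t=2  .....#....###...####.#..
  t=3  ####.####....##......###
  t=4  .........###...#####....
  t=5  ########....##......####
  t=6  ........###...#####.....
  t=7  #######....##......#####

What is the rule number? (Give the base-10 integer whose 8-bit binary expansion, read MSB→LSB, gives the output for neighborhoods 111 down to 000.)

  nb ###: next=.  (t=0,i=18, bit7=0)
  nb ##.: next=.  (t=0,i=12, bit6=0)
  nb #.#: next=.  (t=0,i=6, bit5=0)
  nb #..: next=#  (t=0,i=0, bit4=1)
  nb .##: next=.  (t=0,i=11, bit3=0)
  nb .#.: next=#  (t=0,i=5, bit2=1)
  nb ..#: next=.  (t=0,i=4, bit1=0)
  nb ...: next=#  (t=0,i=1, bit0=1)
  bits 00010101 = 21

21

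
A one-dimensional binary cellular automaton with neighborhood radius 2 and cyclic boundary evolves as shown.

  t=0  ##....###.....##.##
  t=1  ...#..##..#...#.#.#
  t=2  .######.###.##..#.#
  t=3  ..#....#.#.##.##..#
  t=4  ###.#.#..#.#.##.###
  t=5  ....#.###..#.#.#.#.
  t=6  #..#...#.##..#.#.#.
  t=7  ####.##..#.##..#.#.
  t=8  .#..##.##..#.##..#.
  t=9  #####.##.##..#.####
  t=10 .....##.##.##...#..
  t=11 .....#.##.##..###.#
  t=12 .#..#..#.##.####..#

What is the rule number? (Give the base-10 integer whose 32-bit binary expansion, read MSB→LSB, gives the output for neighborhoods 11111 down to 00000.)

  [31] ##### => .  t=2,i=3
  [30] ####. => .  t=0,i=0
  [29] ###.# => .  t=2,i=6
  [28] ###.. => .  t=0,i=1
  [27] ##.## => #  t=0,i=16
  [26] ##.#. => .  t=4,i=3
  [25] ##..# => #  t=1,i=8
  [24] ##... => .  t=0,i=2
  [23] #.### => .  t=0,i=17
  [22] #.##. => #  t=2,i=12
  [21] #.#.# => #  t=1,i=16
  [20] #.#.. => #  t=1,i=18
  [19] #..## => #  t=1,i=5
  [18] #..#. => #  t=1,i=9
  [17] #...# => #  t=1,i=1
  [16] #.... => #  t=0,i=3
  [15] .#### => #  t=0,i=18
  [14] .###. => #  t=0,i=7
  [13] .##.# => .  t=0,i=15
  [12] .##.. => .  t=1,i=7
  [11] .#.## => .  t=2,i=0
  [10] .#.#. => .  t=1,i=15
  [9] .#..# => #  t=1,i=4
  [8] .#... => .  t=1,i=0
  [7] ..### => #  t=0,i=6
  [6] ..##. => #  t=0,i=14
  [5] ..#.# => .  t=1,i=14
  [4] ..#.. => #  t=1,i=3
  [3] ...## => .  t=0,i=5
  [2] ...#. => #  t=1,i=2
  [1] ....# => .  t=0,i=4
  [0] ..... => .  t=0,i=11
  bits 00001010011111111100001011010100 = 176145108

176145108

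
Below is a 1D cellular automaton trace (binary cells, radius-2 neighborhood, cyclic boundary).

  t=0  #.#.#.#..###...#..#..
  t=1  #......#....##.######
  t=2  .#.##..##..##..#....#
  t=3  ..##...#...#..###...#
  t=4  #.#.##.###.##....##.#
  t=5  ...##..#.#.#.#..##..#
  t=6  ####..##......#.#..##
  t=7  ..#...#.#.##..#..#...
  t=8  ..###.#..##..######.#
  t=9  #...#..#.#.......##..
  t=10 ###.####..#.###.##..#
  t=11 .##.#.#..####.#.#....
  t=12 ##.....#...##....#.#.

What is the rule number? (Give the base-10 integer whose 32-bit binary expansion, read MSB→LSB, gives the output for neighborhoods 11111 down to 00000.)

  nb #####: next=.  (t=1,i=17, bit31=0)
  nb ####.: next=#  (t=1,i=20, bit30=1)
  nb ###.#: next=#  (t=4,i=9, bit29=1)
  nb ###..: next=.  (t=0,i=11, bit28=0)
  nb ##.##: next=.  (t=1,i=14, bit27=0)
  nb ##.#.: next=.  (t=4,i=1, bit26=0)
  nb ##..#: next=.  (t=2,i=5, bit25=0)
  nb ##...: next=#  (t=0,i=12, bit24=1)
  nb #.###: next=#  (t=1,i=15, bit23=1)
  nb #.##.: next=#  (t=2,i=3, bit22=1)
  nb #.#.#: next=.  (t=0,i=2, bit21=0)
  nb #.#..: next=.  (t=0,i=6, bit20=0)
  nb #..##: next=.  (t=0,i=8, bit19=0)
  nb #..#.: next=#  (t=0,i=17, bit18=1)
  nb #...#: next=#  (t=0,i=13, bit17=1)
  nb #....: next=.  (t=1,i=2, bit16=0)
  nb .####: next=.  (t=1,i=16, bit15=0)
  nb .###.: next=.  (t=0,i=10, bit14=0)
  nb .##.#: next=.  (t=1,i=13, bit13=0)
  nb .##..: next=.  (t=2,i=4, bit12=0)
  nb .#.##: next=#  (t=2,i=2, bit11=1)
  nb .#.#.: next=.  (t=0,i=1, bit10=0)
  nb .#..#: next=#  (t=0,i=7, bit9=1)
  nb .#...: next=#  (t=1,i=8, bit8=1)
  nb ..###: next=.  (t=0,i=9, bit7=0)
  nb ..##.: next=#  (t=1,i=12, bit6=1)
  nb ..#.#: next=#  (t=0,i=0, bit5=1)
  nb ..#..: next=#  (t=0,i=15, bit4=1)
  nb ...##: next=#  (t=1,i=11, bit3=1)
  nb ...#.: next=.  (t=0,i=14, bit2=0)
  nb ....#: next=.  (t=1,i=5, bit1=0)
  nb .....: next=#  (t=1,i=3, bit0=1)
  bits 01100001110001100000101101111001 = 1640369017

1640369017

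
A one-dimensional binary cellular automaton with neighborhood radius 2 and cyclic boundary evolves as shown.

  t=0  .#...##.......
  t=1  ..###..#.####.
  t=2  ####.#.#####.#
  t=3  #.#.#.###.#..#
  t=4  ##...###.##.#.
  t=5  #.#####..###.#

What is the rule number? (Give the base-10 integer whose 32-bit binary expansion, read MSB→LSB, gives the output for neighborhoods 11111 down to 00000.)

1205529001

  ##### -> .   bit 31 = 0  t=2,i=1
  ####. -> #   bit 30 = 1  t=1,i=11
  ###.# -> .   bit 29 = 0  t=2,i=3
  ###.. -> .   bit 28 = 0  t=1,i=4
  ##.## -> .   bit 27 = 0  t=2,i=12
  ##.#. -> #   bit 26 = 1  t=2,i=4
  ##..# -> #   bit 25 = 1  t=1,i=5
  ##... -> #   bit 24 = 1  t=0,i=7
  #.### -> #   bit 23 = 1  t=1,i=9
  #.##. -> #   bit 22 = 1  t=4,i=0
  #.#.# -> .   bit 21 = 0  t=2,i=5
  #.#.. -> #   bit 20 = 1  t=3,i=10
  #..## -> #   bit 19 = 1  t=3,i=12
  #..#. -> .   bit 18 = 0  t=1,i=6
  #...# -> #   bit 17 = 1  t=0,i=3
  #.... -> .   bit 16 = 0  t=0,i=8
  .#### -> #   bit 15 = 1  t=1,i=10
  .###. -> #   bit 14 = 1  t=1,i=3
  .##.# -> #   bit 13 = 1  t=3,i=0
  .##.. -> .   bit 12 = 0  t=0,i=6
  .#.## -> #   bit 11 = 1  t=1,i=8
  .#.#. -> .   bit 10 = 0  t=3,i=3
  .#..# -> .   bit 9 = 0  t=3,i=11
  .#... -> #   bit 8 = 1  t=0,i=2
  ..### -> #   bit 7 = 1  t=1,i=2
  ..##. -> .   bit 6 = 0  t=0,i=5
  ..#.# -> #   bit 5 = 1  t=1,i=7
  ..#.. -> .   bit 4 = 0  t=0,i=1
  ...## -> #   bit 3 = 1  t=0,i=4
  ...#. -> .   bit 2 = 0  t=0,i=0
  ....# -> .   bit 1 = 0  t=0,i=13
  ..... -> #   bit 0 = 1  t=0,i=9
  bits 01000111110110101110100110101001 = 1205529001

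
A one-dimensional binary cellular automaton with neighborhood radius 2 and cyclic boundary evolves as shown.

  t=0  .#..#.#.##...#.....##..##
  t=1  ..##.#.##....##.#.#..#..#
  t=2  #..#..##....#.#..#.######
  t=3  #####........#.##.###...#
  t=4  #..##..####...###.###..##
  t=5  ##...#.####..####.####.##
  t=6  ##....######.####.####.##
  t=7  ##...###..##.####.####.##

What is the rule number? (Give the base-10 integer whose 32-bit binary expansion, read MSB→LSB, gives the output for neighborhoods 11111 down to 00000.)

1925509017

  ##### -> .   bit 31 = 0  t=2,i=21
  ####. -> #   bit 30 = 1  t=2,i=24
  ###.# -> #   bit 29 = 1  t=4,i=16
  ###.. -> #   bit 28 = 1  t=2,i=0
  ##.## -> .   bit 27 = 0  t=3,i=17
  ##.#. -> .   bit 26 = 0  t=0,i=0
  ##..# -> #   bit 25 = 1  t=0,i=21
  ##... -> .   bit 24 = 0  t=0,i=10
  #.### -> #   bit 23 = 1  t=2,i=19
  #.##. -> #   bit 22 = 1  t=0,i=8
  #.#.# -> .   bit 21 = 0  t=0,i=6
  #.#.. -> .   bit 20 = 0  t=0,i=1
  #..## -> .   bit 19 = 0  t=0,i=22
  #..#. -> #   bit 18 = 1  t=0,i=3
  #...# -> .   bit 17 = 0  t=0,i=11
  #.... -> .   bit 16 = 0  t=0,i=15
  .#### -> #   bit 15 = 1  t=2,i=20
  .###. -> #   bit 14 = 1  t=3,i=19
  .##.# -> #   bit 13 = 1  t=0,i=24
  .##.. -> .   bit 12 = 0  t=0,i=9
  .#.## -> #   bit 11 = 1  t=0,i=7
  .#.#. -> #   bit 10 = 1  t=0,i=5
  .#..# -> #   bit 9 = 1  t=0,i=2
  .#... -> #   bit 8 = 1  t=0,i=14
  ..### -> #   bit 7 = 1  t=3,i=24
  ..##. -> .   bit 6 = 0  t=0,i=19
  ..#.# -> .   bit 5 = 0  t=0,i=4
  ..#.. -> #   bit 4 = 1  t=0,i=13
  ...## -> #   bit 3 = 1  t=0,i=18
  ...#. -> .   bit 2 = 0  t=0,i=12
  ....# -> .   bit 1 = 0  t=0,i=17
  ..... -> #   bit 0 = 1  t=0,i=16
  bits 01110010110001001110111110011001 = 1925509017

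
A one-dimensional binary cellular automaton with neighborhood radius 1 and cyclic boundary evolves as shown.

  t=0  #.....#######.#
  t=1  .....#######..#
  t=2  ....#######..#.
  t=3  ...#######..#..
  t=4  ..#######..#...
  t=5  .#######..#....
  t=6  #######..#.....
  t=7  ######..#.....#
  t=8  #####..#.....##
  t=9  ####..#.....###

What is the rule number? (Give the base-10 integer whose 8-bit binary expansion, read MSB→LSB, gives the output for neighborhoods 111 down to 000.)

  ### -> #   bit 7 = 1  t=0,i=7
  ##. -> .   bit 6 = 0  t=0,i=0
  #.# -> .   bit 5 = 0  t=0,i=13
  #.. -> .   bit 4 = 0  t=0,i=1
  .## -> #   bit 3 = 1  t=0,i=6
  .#. -> .   bit 2 = 0  t=1,i=14
  ..# -> #   bit 1 = 1  t=0,i=5
  ... -> .   bit 0 = 0  t=0,i=2
  bits 10001010 = 138

138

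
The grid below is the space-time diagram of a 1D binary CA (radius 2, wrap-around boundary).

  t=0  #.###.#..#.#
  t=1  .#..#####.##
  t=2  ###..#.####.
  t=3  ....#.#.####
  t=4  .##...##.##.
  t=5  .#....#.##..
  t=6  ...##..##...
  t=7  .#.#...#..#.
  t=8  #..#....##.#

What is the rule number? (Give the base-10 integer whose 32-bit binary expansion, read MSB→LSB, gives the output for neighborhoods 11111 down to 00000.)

  [31] ##### => .  t=1,i=6
  [30] ####. => #  t=1,i=7
  [29] ###.# => #  t=0,i=4
  [28] ###.. => .  t=2,i=2
  [27] ##.## => #  t=0,i=1
  [26] ##.#. => #  t=0,i=5
  [25] ##..# => .  t=2,i=3
  [24] ##... => .  t=3,i=0
  [23] #.### => .  t=0,i=2
  [22] #.##. => #  t=0,i=11
  [21] #.#.# => #  t=3,i=6
  [20] #.#.. => #  t=0,i=6
  [19] #..## => .  t=1,i=3
  [18] #..#. => #  t=0,i=8
  [17] #...# => .  t=4,i=4
  [16] #.... => #  t=3,i=1
  [15] .#### => #  t=1,i=5
  [14] .###. => .  t=0,i=3
  [13] .##.# => .  t=0,i=0
  [12] .##.. => .  t=4,i=2
  [11] .#.## => #  t=0,i=10
  [10] .#.#. => .  t=3,i=5
  [9] .#..# => #  t=0,i=7
  [8] .#... => .  t=5,i=2
  [7] ..### => .  t=1,i=4
  [6] ..##. => #  t=4,i=1
  [5] ..#.# => .  t=0,i=9
  [4] ..#.. => .  t=5,i=1
  [3] ...## => .  t=4,i=5
  [2] ...#. => .  t=3,i=3
  [1] ....# => #  t=3,i=2
  [0] ..... => .  t=6,i=0
  bits 01101100011101011000101001000010 = 1819642434

1819642434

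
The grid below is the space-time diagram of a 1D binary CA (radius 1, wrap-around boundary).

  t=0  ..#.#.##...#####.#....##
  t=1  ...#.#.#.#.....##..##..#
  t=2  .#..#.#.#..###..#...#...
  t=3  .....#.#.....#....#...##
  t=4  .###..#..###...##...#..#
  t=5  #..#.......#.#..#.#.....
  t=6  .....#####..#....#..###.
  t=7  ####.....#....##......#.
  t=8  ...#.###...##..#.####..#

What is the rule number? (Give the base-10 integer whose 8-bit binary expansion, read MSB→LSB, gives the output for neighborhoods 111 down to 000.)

97

  ### -> .   bit 7 = 0  t=0,i=12
  ##. -> #   bit 6 = 1  t=0,i=7
  #.# -> #   bit 5 = 1  t=0,i=3
  #.. -> .   bit 4 = 0  t=0,i=0
  .## -> .   bit 3 = 0  t=0,i=6
  .#. -> .   bit 2 = 0  t=0,i=2
  ..# -> .   bit 1 = 0  t=0,i=1
  ... -> #   bit 0 = 1  t=0,i=9
  bits 01100001 = 97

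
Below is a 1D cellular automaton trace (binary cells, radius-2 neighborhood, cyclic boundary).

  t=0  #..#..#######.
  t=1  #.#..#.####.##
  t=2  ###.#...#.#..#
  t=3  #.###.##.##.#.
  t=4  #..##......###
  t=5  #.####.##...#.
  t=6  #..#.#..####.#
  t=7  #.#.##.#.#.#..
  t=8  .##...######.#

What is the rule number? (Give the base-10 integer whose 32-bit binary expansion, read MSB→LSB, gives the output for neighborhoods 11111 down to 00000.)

  nb #####: next=#  (t=0,i=8, bit31=1)
  nb ####.: next=.  (t=0,i=11, bit30=0)
  nb ###.#: next=#  (t=0,i=12, bit29=1)
  nb ###..: next=#  (t=4,i=0, bit28=1)
  nb ##.##: next=.  (t=1,i=11, bit27=0)
  nb ##.#.: next=#  (t=0,i=13, bit26=1)
  nb ##..#: next=.  (t=4,i=1, bit25=0)
  nb ##...: next=#  (t=4,i=5, bit24=1)
  nb #.###: next=.  (t=1,i=7, bit23=0)
  nb #.##.: next=.  (t=3,i=6, bit22=0)
  nb #.#.#: next=#  (t=3,i=0, bit21=1)
  nb #.#..: next=#  (t=0,i=0, bit20=1)
  nb #..##: next=#  (t=0,i=5, bit19=1)
  nb #..#.: next=#  (t=0,i=2, bit18=1)
  nb #...#: next=#  (t=2,i=6, bit17=1)
  nb #....: next=.  (t=4,i=6, bit16=0)
  nb .####: next=#  (t=0,i=7, bit15=1)
  nb .###.: next=#  (t=1,i=13, bit14=1)
  nb .##.#: next=.  (t=3,i=7, bit13=0)
  nb .##..: next=#  (t=4,i=4, bit12=1)
  nb .#.##: next=.  (t=1,i=6, bit11=0)
  nb .#.#.: next=#  (t=2,i=9, bit10=1)
  nb .#..#: next=.  (t=0,i=1, bit9=0)
  nb .#...: next=.  (t=2,i=5, bit8=0)
  nb ..###: next=.  (t=0,i=6, bit7=0)
  nb ..##.: next=#  (t=4,i=3, bit6=1)
  nb ..#.#: next=.  (t=1,i=5, bit5=0)
  nb ..#..: next=.  (t=0,i=3, bit4=0)
  nb ...##: next=.  (t=4,i=10, bit3=0)
  nb ...#.: next=#  (t=2,i=7, bit2=1)
  nb ....#: next=.  (t=4,i=9, bit1=0)
  nb .....: next=#  (t=4,i=7, bit0=1)
  bits 10110101001111101101010001000101 = 3040793669

3040793669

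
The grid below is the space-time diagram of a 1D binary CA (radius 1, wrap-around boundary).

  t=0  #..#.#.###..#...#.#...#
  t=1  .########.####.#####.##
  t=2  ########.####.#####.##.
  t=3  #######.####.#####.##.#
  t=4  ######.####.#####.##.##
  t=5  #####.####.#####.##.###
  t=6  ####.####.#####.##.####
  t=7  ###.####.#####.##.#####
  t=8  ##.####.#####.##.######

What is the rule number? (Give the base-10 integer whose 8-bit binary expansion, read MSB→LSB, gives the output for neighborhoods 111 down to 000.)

190

  nb ###: next=#  (t=0,i=8, bit7=1)
  nb ##.: next=.  (t=0,i=0, bit6=0)
  nb #.#: next=#  (t=0,i=4, bit5=1)
  nb #..: next=#  (t=0,i=1, bit4=1)
  nb .##: next=#  (t=0,i=7, bit3=1)
  nb .#.: next=#  (t=0,i=3, bit2=1)
  nb ..#: next=#  (t=0,i=2, bit1=1)
  nb ...: next=.  (t=0,i=14, bit0=0)
  bits 10111110 = 190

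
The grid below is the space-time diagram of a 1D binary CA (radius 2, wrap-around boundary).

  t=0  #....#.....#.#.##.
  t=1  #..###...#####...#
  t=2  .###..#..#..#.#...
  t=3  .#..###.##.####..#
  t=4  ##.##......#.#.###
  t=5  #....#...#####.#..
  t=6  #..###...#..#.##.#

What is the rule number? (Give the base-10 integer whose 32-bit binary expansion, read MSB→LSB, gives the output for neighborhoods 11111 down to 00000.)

  [31] ##### => .  t=1,i=11
  [30] ####. => #  t=1,i=12
  [29] ###.# => .  t=3,i=6
  [28] ###.. => .  t=1,i=5
  [27] ##.## => .  t=3,i=7
  [26] ##.#. => #  t=0,i=17
  [25] ##..# => #  t=1,i=1
  [24] ##... => #  t=1,i=6
  [23] #.### => #  t=3,i=11
  [22] #.##. => .  t=0,i=15
  [21] #.#.# => #  t=0,i=13
  [20] #.#.. => #  t=0,i=0
  [19] #..## => #  t=1,i=2
  [18] #..#. => #  t=2,i=5
  [17] #...# => .  t=1,i=7
  [16] #.... => .  t=0,i=2
  [15] .#### => .  t=1,i=10
  [14] .###. => .  t=1,i=4
  [13] .##.# => .  t=0,i=16
  [12] .##.. => .  t=1,i=0
  [11] .#.## => .  t=0,i=14
  [10] .#.#. => #  t=0,i=12
  [9] .#..# => .  t=2,i=7
  [8] .#... => .  t=0,i=1
  [7] ..### => #  t=1,i=3
  [6] ..##. => .  t=1,i=17
  [5] ..#.# => #  t=0,i=11
  [4] ..#.. => #  t=0,i=5
  [3] ...## => .  t=1,i=8
  [2] ...#. => #  t=0,i=4
  [1] ....# => #  t=0,i=3
  [0] ..... => .  t=0,i=8
  bits 01000111101111000000010010110110 = 1203504310

1203504310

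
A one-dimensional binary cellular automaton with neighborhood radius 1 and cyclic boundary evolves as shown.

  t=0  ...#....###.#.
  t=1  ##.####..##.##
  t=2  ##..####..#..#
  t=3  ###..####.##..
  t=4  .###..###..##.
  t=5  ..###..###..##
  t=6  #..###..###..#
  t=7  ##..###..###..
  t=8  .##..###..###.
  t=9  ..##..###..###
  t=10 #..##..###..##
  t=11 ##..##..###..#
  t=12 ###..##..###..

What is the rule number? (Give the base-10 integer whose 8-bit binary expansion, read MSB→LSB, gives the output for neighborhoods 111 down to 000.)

  ###|#  b7=1 t=0,i=9
  ##.|#  b6=1 t=0,i=10
  #.#|.  b5=0 t=0,i=11
  #..|#  b4=1 t=0,i=4
  .##|.  b3=0 t=0,i=8
  .#.|#  b2=1 t=0,i=3
  ..#|.  b1=0 t=0,i=2
  ...|#  b0=1 t=0,i=0
  bits 11010101 = 213

213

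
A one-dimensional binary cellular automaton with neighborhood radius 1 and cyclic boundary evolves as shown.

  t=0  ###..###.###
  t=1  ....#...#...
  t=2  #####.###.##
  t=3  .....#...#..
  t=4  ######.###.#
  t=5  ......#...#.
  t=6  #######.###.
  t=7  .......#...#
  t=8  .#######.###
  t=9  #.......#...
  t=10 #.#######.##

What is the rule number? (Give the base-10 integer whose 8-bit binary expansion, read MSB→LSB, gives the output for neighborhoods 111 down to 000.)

39

  [7] ### => .  t=0,i=0
  [6] ##. => .  t=0,i=2
  [5] #.# => #  t=0,i=8
  [4] #.. => .  t=0,i=3
  [3] .## => .  t=0,i=5
  [2] .#. => #  t=1,i=4
  [1] ..# => #  t=0,i=4
  [0] ... => #  t=1,i=0
  bits 00100111 = 39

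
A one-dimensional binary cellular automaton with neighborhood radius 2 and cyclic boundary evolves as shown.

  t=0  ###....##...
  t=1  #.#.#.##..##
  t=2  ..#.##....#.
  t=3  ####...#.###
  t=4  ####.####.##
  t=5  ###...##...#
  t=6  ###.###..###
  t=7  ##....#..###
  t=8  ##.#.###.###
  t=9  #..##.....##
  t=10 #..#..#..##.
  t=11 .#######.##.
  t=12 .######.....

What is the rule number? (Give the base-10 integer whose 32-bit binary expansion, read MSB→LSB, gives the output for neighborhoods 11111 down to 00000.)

  [31] ##### => #  t=3,i=0
  [30] ####. => #  t=3,i=2
  [29] ###.# => .  t=1,i=0
  [28] ###.. => #  t=0,i=2
  [27] ##.## => .  t=4,i=4
  [26] ##.#. => .  t=1,i=1
  [25] ##..# => .  t=1,i=8
  [24] ##... => .  t=0,i=3
  [23] #.### => .  t=3,i=9
  [22] #.##. => .  t=1,i=6
  [21] #.#.# => #  t=1,i=2
  [20] #.#.. => .  t=10,i=0
  [19] #..## => .  t=1,i=9
  [18] #..#. => #  t=10,i=2
  [17] #...# => #  t=0,i=10
  [16] #.... => #  t=0,i=4
  [15] .#### => #  t=3,i=10
  [14] .###. => .  t=0,i=1
  [13] .##.# => #  t=10,i=10
  [12] .##.. => .  t=0,i=8
  [11] .#.## => #  t=1,i=5
  [10] .#.#. => .  t=1,i=3
  [9] .#..# => #  t=7,i=7
  [8] .#... => #  t=2,i=11
  [7] ..### => #  t=0,i=0
  [6] ..##. => #  t=0,i=7
  [5] ..#.# => #  t=2,i=2
  [4] ..#.. => #  t=2,i=10
  [3] ...## => #  t=0,i=6
  [2] ...#. => #  t=2,i=1
  [1] ....# => .  t=0,i=5
  [0] ..... => .  t=9,i=7
  bits 11010000001001111010101111111100 = 3492260860

3492260860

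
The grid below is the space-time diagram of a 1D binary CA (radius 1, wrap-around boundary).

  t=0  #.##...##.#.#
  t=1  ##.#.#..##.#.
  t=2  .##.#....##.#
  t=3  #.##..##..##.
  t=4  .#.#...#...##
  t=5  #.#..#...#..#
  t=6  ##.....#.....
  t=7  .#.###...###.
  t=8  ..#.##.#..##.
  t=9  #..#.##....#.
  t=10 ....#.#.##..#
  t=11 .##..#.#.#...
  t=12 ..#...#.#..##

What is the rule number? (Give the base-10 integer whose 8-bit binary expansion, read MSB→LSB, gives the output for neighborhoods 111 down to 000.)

  ###|#  b7=1 t=7,i=4
  ##.|#  b6=1 t=0,i=0
  #.#|#  b5=1 t=0,i=1
  #..|.  b4=0 t=0,i=4
  .##|.  b3=0 t=0,i=2
  .#.|.  b2=0 t=0,i=10
  ..#|.  b1=0 t=0,i=6
  ...|#  b0=1 t=0,i=5
  bits 11100001 = 225

225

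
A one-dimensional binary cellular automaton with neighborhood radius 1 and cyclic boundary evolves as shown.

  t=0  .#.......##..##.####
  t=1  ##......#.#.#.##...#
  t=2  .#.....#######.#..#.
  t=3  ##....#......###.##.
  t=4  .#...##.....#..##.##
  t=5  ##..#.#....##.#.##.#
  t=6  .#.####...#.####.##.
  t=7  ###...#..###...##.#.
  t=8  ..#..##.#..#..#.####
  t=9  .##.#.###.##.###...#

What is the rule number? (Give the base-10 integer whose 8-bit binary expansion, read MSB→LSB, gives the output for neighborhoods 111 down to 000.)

102

  [7] ### => .  t=0,i=17
  [6] ##. => #  t=0,i=10
  [5] #.# => #  t=0,i=0
  [4] #.. => .  t=0,i=2
  [3] .## => .  t=0,i=9
  [2] .#. => #  t=0,i=1
  [1] ..# => #  t=0,i=8
  [0] ... => .  t=0,i=3
  bits 01100110 = 102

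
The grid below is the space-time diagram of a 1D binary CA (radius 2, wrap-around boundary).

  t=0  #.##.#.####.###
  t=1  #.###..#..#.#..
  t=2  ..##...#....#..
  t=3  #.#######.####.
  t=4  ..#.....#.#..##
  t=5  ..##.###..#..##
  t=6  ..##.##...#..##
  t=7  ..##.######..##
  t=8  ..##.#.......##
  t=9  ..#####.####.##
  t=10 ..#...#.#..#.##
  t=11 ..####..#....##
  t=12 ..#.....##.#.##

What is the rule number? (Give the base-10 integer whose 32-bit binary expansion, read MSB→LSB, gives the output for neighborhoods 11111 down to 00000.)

  ##### -> .   bit 31 = 0  t=3,i=4
  ####. -> .   bit 30 = 0  t=0,i=9
  ###.# -> #   bit 29 = 1  t=0,i=0
  ###.. -> .   bit 28 = 0  t=1,i=4
  ##.## -> .   bit 27 = 0  t=0,i=1
  ##.#. -> #   bit 26 = 1  t=0,i=4
  ##..# -> .   bit 25 = 0  t=1,i=5
  ##... -> #   bit 24 = 1  t=2,i=4
  #.### -> #   bit 23 = 1  t=0,i=7
  #.##. -> #   bit 22 = 1  t=0,i=2
  #.#.# -> .   bit 21 = 0  t=0,i=5
  #.#.. -> #   bit 20 = 1  t=1,i=12
  #..## -> .   bit 19 = 0  t=4,i=12
  #..#. -> .   bit 18 = 0  t=1,i=6
  #...# -> #   bit 17 = 1  t=2,i=5
  #.... -> .   bit 16 = 0  t=2,i=9
  .#### -> .   bit 15 = 0  t=0,i=8
  .###. -> #   bit 14 = 1  t=1,i=3
  .##.# -> #   bit 13 = 1  t=0,i=3
  .##.. -> #   bit 12 = 1  t=2,i=3
  .#.## -> .   bit 11 = 0  t=0,i=6
  .#.#. -> .   bit 10 = 0  t=1,i=11
  .#..# -> .   bit 9 = 0  t=1,i=8
  .#... -> #   bit 8 = 1  t=2,i=8
  ..### -> #   bit 7 = 1  t=9,i=2
  ..##. -> #   bit 6 = 1  t=2,i=2
  ..#.# -> .   bit 5 = 0  t=1,i=0
  ..#.. -> #   bit 4 = 1  t=1,i=7
  ...## -> .   bit 3 = 0  t=2,i=1
  ...#. -> #   bit 2 = 1  t=2,i=6
  ....# -> #   bit 1 = 1  t=2,i=0
  ..... -> #   bit 0 = 1  t=4,i=5
  bits 00100101110100100111000111010111 = 634548695

634548695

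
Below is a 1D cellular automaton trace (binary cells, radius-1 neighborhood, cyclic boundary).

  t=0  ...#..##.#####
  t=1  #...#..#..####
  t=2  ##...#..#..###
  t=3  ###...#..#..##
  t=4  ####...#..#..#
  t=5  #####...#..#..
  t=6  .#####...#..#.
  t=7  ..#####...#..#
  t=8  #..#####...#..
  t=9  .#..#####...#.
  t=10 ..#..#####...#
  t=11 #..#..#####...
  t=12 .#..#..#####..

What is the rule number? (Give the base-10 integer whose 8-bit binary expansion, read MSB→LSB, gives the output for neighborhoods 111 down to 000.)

  ### -> #   bit 7 = 1  t=0,i=10
  ##. -> #   bit 6 = 1  t=0,i=7
  #.# -> .   bit 5 = 0  t=0,i=8
  #.. -> #   bit 4 = 1  t=0,i=0
  .## -> .   bit 3 = 0  t=0,i=6
  .#. -> .   bit 2 = 0  t=0,i=3
  ..# -> .   bit 1 = 0  t=0,i=2
  ... -> .   bit 0 = 0  t=0,i=1
  bits 11010000 = 208

208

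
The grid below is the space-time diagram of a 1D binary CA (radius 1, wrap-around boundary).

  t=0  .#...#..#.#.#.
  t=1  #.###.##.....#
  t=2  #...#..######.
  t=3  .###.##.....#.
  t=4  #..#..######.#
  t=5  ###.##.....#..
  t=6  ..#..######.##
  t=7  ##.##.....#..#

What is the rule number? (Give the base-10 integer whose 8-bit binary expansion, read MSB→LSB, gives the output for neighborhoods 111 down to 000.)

  [7] ### => .  t=1,i=3
  [6] ##. => #  t=1,i=0
  [5] #.# => .  t=0,i=9
  [4] #.. => #  t=0,i=2
  [3] .## => .  t=1,i=2
  [2] .#. => .  t=0,i=1
  [1] ..# => #  t=0,i=0
  [0] ... => #  t=0,i=3
  bits 01010011 = 83

83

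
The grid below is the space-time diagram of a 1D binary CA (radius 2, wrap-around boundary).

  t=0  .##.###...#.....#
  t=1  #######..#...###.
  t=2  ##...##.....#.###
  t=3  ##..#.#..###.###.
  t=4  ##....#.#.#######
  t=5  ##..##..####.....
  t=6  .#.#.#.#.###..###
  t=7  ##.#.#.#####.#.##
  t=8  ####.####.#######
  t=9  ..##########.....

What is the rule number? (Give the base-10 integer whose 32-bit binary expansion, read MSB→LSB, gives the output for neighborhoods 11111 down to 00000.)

  ##### -> .   bit 31 = 0  t=1,i=2
  ####. -> #   bit 30 = 1  t=1,i=5
  ###.# -> #   bit 29 = 1  t=1,i=15
  ###.. -> #   bit 28 = 1  t=0,i=6
  ##.## -> #   bit 27 = 1  t=0,i=3
  ##.#. -> #   bit 26 = 1  t=6,i=0
  ##..# -> .   bit 25 = 0  t=1,i=7
  ##... -> .   bit 24 = 0  t=0,i=7
  #.### -> #   bit 23 = 1  t=0,i=4
  #.##. -> #   bit 22 = 1  t=0,i=1
  #.#.# -> #   bit 21 = 1  t=4,i=8
  #.#.. -> #   bit 20 = 1  t=3,i=6
  #..## -> #   bit 19 = 1  t=3,i=8
  #..#. -> .   bit 18 = 0  t=1,i=8
  #...# -> .   bit 17 = 0  t=0,i=8
  #.... -> .   bit 16 = 0  t=0,i=12
  .#### -> #   bit 15 = 1  t=1,i=1
  .###. -> #   bit 14 = 1  t=0,i=5
  .##.# -> #   bit 13 = 1  t=0,i=2
  .##.. -> #   bit 12 = 1  t=2,i=6
  .#.## -> #   bit 11 = 1  t=0,i=0
  .#.#. -> .   bit 10 = 0  t=3,i=5
  .#..# -> .   bit 9 = 0  t=3,i=7
  .#... -> .   bit 8 = 0  t=0,i=11
  ..### -> .   bit 7 = 0  t=1,i=13
  ..##. -> .   bit 6 = 0  t=2,i=5
  ..#.# -> .   bit 5 = 0  t=0,i=16
  ..#.. -> .   bit 4 = 0  t=0,i=10
  ...## -> #   bit 3 = 1  t=1,i=12
  ...#. -> #   bit 2 = 1  t=0,i=9
  ....# -> #   bit 1 = 1  t=0,i=14
  ..... -> #   bit 0 = 1  t=0,i=13
  bits 01111100111110001111100000001111 = 2096691215

2096691215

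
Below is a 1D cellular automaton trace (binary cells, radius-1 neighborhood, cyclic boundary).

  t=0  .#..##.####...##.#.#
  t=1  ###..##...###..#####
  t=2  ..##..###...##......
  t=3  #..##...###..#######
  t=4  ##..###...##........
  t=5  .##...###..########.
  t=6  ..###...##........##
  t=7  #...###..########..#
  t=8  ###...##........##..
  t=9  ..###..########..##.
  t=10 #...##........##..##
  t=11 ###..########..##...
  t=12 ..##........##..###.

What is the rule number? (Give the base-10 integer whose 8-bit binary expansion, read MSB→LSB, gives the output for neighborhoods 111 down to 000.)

117

  [7] ### => .  t=0,i=8
  [6] ##. => #  t=0,i=5
  [5] #.# => #  t=0,i=0
  [4] #.. => #  t=0,i=2
  [3] .## => .  t=0,i=4
  [2] .#. => #  t=0,i=1
  [1] ..# => .  t=0,i=3
  [0] ... => #  t=0,i=12
  bits 01110101 = 117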